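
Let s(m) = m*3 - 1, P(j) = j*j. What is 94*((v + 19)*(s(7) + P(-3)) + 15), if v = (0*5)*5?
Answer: 53204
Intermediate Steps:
P(j) = j**2
s(m) = -1 + 3*m (s(m) = 3*m - 1 = -1 + 3*m)
v = 0 (v = 0*5 = 0)
94*((v + 19)*(s(7) + P(-3)) + 15) = 94*((0 + 19)*((-1 + 3*7) + (-3)**2) + 15) = 94*(19*((-1 + 21) + 9) + 15) = 94*(19*(20 + 9) + 15) = 94*(19*29 + 15) = 94*(551 + 15) = 94*566 = 53204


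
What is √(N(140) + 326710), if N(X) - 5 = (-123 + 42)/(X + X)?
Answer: √6403608330/140 ≈ 571.59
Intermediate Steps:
N(X) = 5 - 81/(2*X) (N(X) = 5 + (-123 + 42)/(X + X) = 5 - 81*1/(2*X) = 5 - 81/(2*X))
√(N(140) + 326710) = √((5 - 81/2/140) + 326710) = √((5 - 81/2*1/140) + 326710) = √((5 - 81/280) + 326710) = √(1319/280 + 326710) = √(91480119/280) = √6403608330/140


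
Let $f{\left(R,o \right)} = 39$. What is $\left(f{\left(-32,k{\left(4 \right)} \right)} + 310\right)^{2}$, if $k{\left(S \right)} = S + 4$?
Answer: $121801$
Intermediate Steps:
$k{\left(S \right)} = 4 + S$
$\left(f{\left(-32,k{\left(4 \right)} \right)} + 310\right)^{2} = \left(39 + 310\right)^{2} = 349^{2} = 121801$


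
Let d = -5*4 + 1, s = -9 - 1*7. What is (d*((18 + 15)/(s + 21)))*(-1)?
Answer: 627/5 ≈ 125.40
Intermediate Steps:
s = -16 (s = -9 - 7 = -16)
d = -19 (d = -20 + 1 = -19)
(d*((18 + 15)/(s + 21)))*(-1) = -19*(18 + 15)/(-16 + 21)*(-1) = -627/5*(-1) = 627/5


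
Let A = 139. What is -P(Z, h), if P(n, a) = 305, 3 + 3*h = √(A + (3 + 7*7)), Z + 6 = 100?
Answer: -305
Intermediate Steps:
Z = 94 (Z = -6 + 100 = 94)
h = -1 + √191/3 (h = -1 + √(139 + (3 + 7*7))/3 = -1 + √(139 + (3 + 49))/3 = -1 + √(139 + 52)/3 = -1 + √191/3 ≈ 3.6068)
-P(Z, h) = -1*305 = -305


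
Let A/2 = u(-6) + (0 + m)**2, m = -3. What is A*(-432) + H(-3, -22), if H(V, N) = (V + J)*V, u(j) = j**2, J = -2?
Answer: -38865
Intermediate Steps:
H(V, N) = V*(-2 + V) (H(V, N) = (V - 2)*V = (-2 + V)*V = V*(-2 + V))
A = 90 (A = 2*((-6)**2 + (0 - 3)**2) = 2*(36 + (-3)**2) = 2*(36 + 9) = 2*45 = 90)
A*(-432) + H(-3, -22) = 90*(-432) - 3*(-2 - 3) = -38880 - 3*(-5) = -38880 + 15 = -38865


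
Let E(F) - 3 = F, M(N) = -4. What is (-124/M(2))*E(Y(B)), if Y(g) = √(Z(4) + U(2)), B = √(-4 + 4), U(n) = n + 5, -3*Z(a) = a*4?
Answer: 93 + 31*√15/3 ≈ 133.02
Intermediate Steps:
Z(a) = -4*a/3 (Z(a) = -a*4/3 = -4*a/3)
U(n) = 5 + n
B = 0 (B = √0 = 0)
Y(g) = √15/3 (Y(g) = √(-4/3*4 + (5 + 2)) = √(-16/3 + 7) = √(5/3) = √15/3)
E(F) = 3 + F
(-124/M(2))*E(Y(B)) = (-124/(-4))*(3 + √15/3) = (-124*(-¼))*(3 + √15/3) = 31*(3 + √15/3) = 93 + 31*√15/3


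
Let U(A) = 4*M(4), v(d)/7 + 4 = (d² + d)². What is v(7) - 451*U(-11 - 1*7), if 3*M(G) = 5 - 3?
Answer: 62164/3 ≈ 20721.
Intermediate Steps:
M(G) = ⅔ (M(G) = (5 - 3)/3 = (⅓)*2 = ⅔)
v(d) = -28 + 7*(d + d²)² (v(d) = -28 + 7*(d² + d)² = -28 + 7*(d + d²)²)
U(A) = 8/3 (U(A) = 4*(⅔) = 8/3)
v(7) - 451*U(-11 - 1*7) = (-28 + 7*7²*(1 + 7)²) - 451*8/3 = (-28 + 7*49*8²) - 3608/3 = (-28 + 7*49*64) - 3608/3 = (-28 + 21952) - 3608/3 = 21924 - 3608/3 = 62164/3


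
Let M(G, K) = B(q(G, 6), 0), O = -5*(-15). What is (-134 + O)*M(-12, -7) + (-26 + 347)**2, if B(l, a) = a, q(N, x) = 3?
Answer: 103041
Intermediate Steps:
O = 75
M(G, K) = 0
(-134 + O)*M(-12, -7) + (-26 + 347)**2 = (-134 + 75)*0 + (-26 + 347)**2 = -59*0 + 321**2 = 0 + 103041 = 103041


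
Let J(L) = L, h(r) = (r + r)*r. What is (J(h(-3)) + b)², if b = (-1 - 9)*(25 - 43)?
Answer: 39204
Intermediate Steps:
b = 180 (b = -10*(-18) = 180)
h(r) = 2*r² (h(r) = (2*r)*r = 2*r²)
(J(h(-3)) + b)² = (2*(-3)² + 180)² = (2*9 + 180)² = (18 + 180)² = 198² = 39204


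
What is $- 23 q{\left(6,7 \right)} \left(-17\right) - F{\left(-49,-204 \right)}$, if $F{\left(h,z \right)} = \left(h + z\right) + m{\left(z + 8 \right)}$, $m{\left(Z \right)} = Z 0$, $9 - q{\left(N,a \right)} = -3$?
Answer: $4945$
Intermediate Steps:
$q{\left(N,a \right)} = 12$ ($q{\left(N,a \right)} = 9 - -3 = 9 + 3 = 12$)
$m{\left(Z \right)} = 0$
$F{\left(h,z \right)} = h + z$ ($F{\left(h,z \right)} = \left(h + z\right) + 0 = h + z$)
$- 23 q{\left(6,7 \right)} \left(-17\right) - F{\left(-49,-204 \right)} = \left(-23\right) 12 \left(-17\right) - \left(-49 - 204\right) = \left(-276\right) \left(-17\right) - -253 = 4692 + 253 = 4945$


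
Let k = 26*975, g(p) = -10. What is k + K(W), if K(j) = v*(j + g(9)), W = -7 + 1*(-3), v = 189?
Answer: 21570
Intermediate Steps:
k = 25350
W = -10 (W = -7 - 3 = -10)
K(j) = -1890 + 189*j (K(j) = 189*(j - 10) = 189*(-10 + j) = -1890 + 189*j)
k + K(W) = 25350 + (-1890 + 189*(-10)) = 25350 + (-1890 - 1890) = 25350 - 3780 = 21570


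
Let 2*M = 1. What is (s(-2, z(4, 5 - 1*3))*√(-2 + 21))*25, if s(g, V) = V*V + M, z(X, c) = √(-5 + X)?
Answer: -25*√19/2 ≈ -54.486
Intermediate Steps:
M = ½ (M = (½)*1 = ½ ≈ 0.50000)
s(g, V) = ½ + V² (s(g, V) = V*V + ½ = V² + ½ = ½ + V²)
(s(-2, z(4, 5 - 1*3))*√(-2 + 21))*25 = ((½ + (√(-5 + 4))²)*√(-2 + 21))*25 = ((½ + (√(-1))²)*√19)*25 = ((½ + I²)*√19)*25 = ((½ - 1)*√19)*25 = -√19/2*25 = -25*√19/2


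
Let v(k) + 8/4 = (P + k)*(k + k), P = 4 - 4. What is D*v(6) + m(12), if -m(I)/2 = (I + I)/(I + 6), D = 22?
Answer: 4612/3 ≈ 1537.3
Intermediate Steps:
P = 0
m(I) = -4*I/(6 + I) (m(I) = -2*(I + I)/(I + 6) = -2*2*I/(6 + I) = -4*I/(6 + I))
v(k) = -2 + 2*k² (v(k) = -2 + (0 + k)*(k + k) = -2 + k*(2*k) = -2 + 2*k²)
D*v(6) + m(12) = 22*(-2 + 2*6²) - 4*12/(6 + 12) = 22*(-2 + 2*36) - 4*12/18 = 22*(-2 + 72) - 4*12*1/18 = 22*70 - 8/3 = 1540 - 8/3 = 4612/3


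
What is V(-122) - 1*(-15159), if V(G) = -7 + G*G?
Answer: 30036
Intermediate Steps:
V(G) = -7 + G²
V(-122) - 1*(-15159) = (-7 + (-122)²) - 1*(-15159) = (-7 + 14884) + 15159 = 14877 + 15159 = 30036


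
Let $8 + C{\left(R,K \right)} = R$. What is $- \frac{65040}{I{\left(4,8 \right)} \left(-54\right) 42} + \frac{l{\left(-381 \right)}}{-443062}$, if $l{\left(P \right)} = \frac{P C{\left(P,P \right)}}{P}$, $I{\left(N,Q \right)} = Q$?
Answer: $\frac{150124013}{41869359} \approx 3.5855$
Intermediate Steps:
$C{\left(R,K \right)} = -8 + R$
$l{\left(P \right)} = -8 + P$ ($l{\left(P \right)} = \frac{P \left(-8 + P\right)}{P} = -8 + P$)
$- \frac{65040}{I{\left(4,8 \right)} \left(-54\right) 42} + \frac{l{\left(-381 \right)}}{-443062} = - \frac{65040}{8 \left(-54\right) 42} + \frac{-8 - 381}{-443062} = - \frac{65040}{\left(-432\right) 42} - - \frac{389}{443062} = - \frac{65040}{-18144} + \frac{389}{443062} = \left(-65040\right) \left(- \frac{1}{18144}\right) + \frac{389}{443062} = \frac{1355}{378} + \frac{389}{443062} = \frac{150124013}{41869359}$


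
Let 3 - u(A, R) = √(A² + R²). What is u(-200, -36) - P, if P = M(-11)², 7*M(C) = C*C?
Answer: -14494/49 - 4*√2581 ≈ -499.01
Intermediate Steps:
M(C) = C²/7 (M(C) = (C*C)/7 = C²/7)
u(A, R) = 3 - √(A² + R²)
P = 14641/49 (P = ((⅐)*(-11)²)² = ((⅐)*121)² = (121/7)² = 14641/49 ≈ 298.80)
u(-200, -36) - P = (3 - √((-200)² + (-36)²)) - 1*14641/49 = (3 - √(40000 + 1296)) - 14641/49 = (3 - √41296) - 14641/49 = (3 - 4*√2581) - 14641/49 = -14494/49 - 4*√2581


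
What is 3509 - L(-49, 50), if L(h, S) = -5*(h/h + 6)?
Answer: 3544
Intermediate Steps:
L(h, S) = -35 (L(h, S) = -5*(1 + 6) = -5*7 = -35)
3509 - L(-49, 50) = 3509 - 1*(-35) = 3509 + 35 = 3544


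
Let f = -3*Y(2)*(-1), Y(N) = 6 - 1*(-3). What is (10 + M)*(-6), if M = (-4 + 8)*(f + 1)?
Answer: -732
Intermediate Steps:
Y(N) = 9 (Y(N) = 6 + 3 = 9)
f = 27 (f = -3*9*(-1) = -27*(-1) = 27)
M = 112 (M = (-4 + 8)*(27 + 1) = 4*28 = 112)
(10 + M)*(-6) = (10 + 112)*(-6) = 122*(-6) = -732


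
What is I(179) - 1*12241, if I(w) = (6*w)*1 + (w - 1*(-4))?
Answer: -10984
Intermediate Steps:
I(w) = 4 + 7*w (I(w) = 6*w + (w + 4) = 6*w + (4 + w) = 4 + 7*w)
I(179) - 1*12241 = (4 + 7*179) - 1*12241 = (4 + 1253) - 12241 = 1257 - 12241 = -10984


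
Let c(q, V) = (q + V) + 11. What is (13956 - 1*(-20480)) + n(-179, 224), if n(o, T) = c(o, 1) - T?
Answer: 34045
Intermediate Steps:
c(q, V) = 11 + V + q (c(q, V) = (V + q) + 11 = 11 + V + q)
n(o, T) = 12 + o - T (n(o, T) = (11 + 1 + o) - T = (12 + o) - T = 12 + o - T)
(13956 - 1*(-20480)) + n(-179, 224) = (13956 - 1*(-20480)) + (12 - 179 - 1*224) = (13956 + 20480) + (12 - 179 - 224) = 34436 - 391 = 34045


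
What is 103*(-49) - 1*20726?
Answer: -25773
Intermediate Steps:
103*(-49) - 1*20726 = -5047 - 20726 = -25773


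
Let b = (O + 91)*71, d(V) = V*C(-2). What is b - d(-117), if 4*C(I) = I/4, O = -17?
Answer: 41915/8 ≈ 5239.4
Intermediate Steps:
C(I) = I/16 (C(I) = (I/4)/4 = I/16)
d(V) = -V/8 (d(V) = V*((1/16)*(-2)) = V*(-⅛) = -V/8)
b = 5254 (b = (-17 + 91)*71 = 74*71 = 5254)
b - d(-117) = 5254 - (-1)*(-117)/8 = 5254 - 1*117/8 = 5254 - 117/8 = 41915/8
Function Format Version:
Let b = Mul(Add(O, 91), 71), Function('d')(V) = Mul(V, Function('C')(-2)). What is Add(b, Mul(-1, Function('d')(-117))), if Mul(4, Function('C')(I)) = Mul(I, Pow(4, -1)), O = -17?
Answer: Rational(41915, 8) ≈ 5239.4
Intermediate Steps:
Function('C')(I) = Mul(Rational(1, 16), I) (Function('C')(I) = Mul(Rational(1, 4), Mul(I, Pow(4, -1))) = Mul(Rational(1, 4), Mul(I, Rational(1, 4))) = Mul(Rational(1, 4), Mul(Rational(1, 4), I)) = Mul(Rational(1, 16), I))
Function('d')(V) = Mul(Rational(-1, 8), V) (Function('d')(V) = Mul(V, Mul(Rational(1, 16), -2)) = Mul(V, Rational(-1, 8)) = Mul(Rational(-1, 8), V))
b = 5254 (b = Mul(Add(-17, 91), 71) = Mul(74, 71) = 5254)
Add(b, Mul(-1, Function('d')(-117))) = Add(5254, Mul(-1, Mul(Rational(-1, 8), -117))) = Add(5254, Mul(-1, Rational(117, 8))) = Add(5254, Rational(-117, 8)) = Rational(41915, 8)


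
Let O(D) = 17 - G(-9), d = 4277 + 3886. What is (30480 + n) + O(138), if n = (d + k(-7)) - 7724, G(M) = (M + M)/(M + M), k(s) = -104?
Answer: 30831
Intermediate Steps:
d = 8163
G(M) = 1 (G(M) = (2*M)/((2*M)) = (2*M)*(1/(2*M)) = 1)
O(D) = 16 (O(D) = 17 - 1*1 = 17 - 1 = 16)
n = 335 (n = (8163 - 104) - 7724 = 8059 - 7724 = 335)
(30480 + n) + O(138) = (30480 + 335) + 16 = 30815 + 16 = 30831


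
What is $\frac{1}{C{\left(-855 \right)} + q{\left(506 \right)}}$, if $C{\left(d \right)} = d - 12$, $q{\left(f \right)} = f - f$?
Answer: $- \frac{1}{867} \approx -0.0011534$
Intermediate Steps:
$q{\left(f \right)} = 0$
$C{\left(d \right)} = -12 + d$ ($C{\left(d \right)} = d - 12 = -12 + d$)
$\frac{1}{C{\left(-855 \right)} + q{\left(506 \right)}} = \frac{1}{\left(-12 - 855\right) + 0} = \frac{1}{-867 + 0} = \frac{1}{-867} = - \frac{1}{867}$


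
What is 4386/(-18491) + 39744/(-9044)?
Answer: -193643322/41808151 ≈ -4.6317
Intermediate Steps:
4386/(-18491) + 39744/(-9044) = 4386*(-1/18491) + 39744*(-1/9044) = -4386/18491 - 9936/2261 = -193643322/41808151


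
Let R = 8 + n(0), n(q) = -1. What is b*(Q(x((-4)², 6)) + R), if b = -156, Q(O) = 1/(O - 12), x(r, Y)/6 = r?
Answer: -7657/7 ≈ -1093.9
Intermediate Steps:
x(r, Y) = 6*r
Q(O) = 1/(-12 + O)
R = 7 (R = 8 - 1 = 7)
b*(Q(x((-4)², 6)) + R) = -156*(1/(-12 + 6*(-4)²) + 7) = -156*(1/(-12 + 6*16) + 7) = -156*(1/(-12 + 96) + 7) = -156*(1/84 + 7) = -156*589/84 = -7657/7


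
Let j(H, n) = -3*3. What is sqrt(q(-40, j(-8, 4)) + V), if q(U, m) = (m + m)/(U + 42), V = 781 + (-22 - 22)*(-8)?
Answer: 2*sqrt(281) ≈ 33.526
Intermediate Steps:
j(H, n) = -9
V = 1133 (V = 781 - 44*(-8) = 781 + 352 = 1133)
q(U, m) = 2*m/(42 + U) (q(U, m) = (2*m)/(42 + U) = 2*m/(42 + U))
sqrt(q(-40, j(-8, 4)) + V) = sqrt(2*(-9)/(42 - 40) + 1133) = sqrt(2*(-9)/2 + 1133) = sqrt(2*(-9)*(1/2) + 1133) = sqrt(-9 + 1133) = sqrt(1124) = 2*sqrt(281)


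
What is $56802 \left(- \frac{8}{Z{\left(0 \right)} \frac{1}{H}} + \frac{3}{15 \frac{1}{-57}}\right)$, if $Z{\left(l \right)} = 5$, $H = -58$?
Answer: $\frac{23118414}{5} \approx 4.6237 \cdot 10^{6}$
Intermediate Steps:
$56802 \left(- \frac{8}{Z{\left(0 \right)} \frac{1}{H}} + \frac{3}{15 \frac{1}{-57}}\right) = 56802 \left(- \frac{8}{5 \frac{1}{-58}} + \frac{3}{15 \frac{1}{-57}}\right) = 56802 \left(- \frac{8}{5 \left(- \frac{1}{58}\right)} + \frac{3}{15 \left(- \frac{1}{57}\right)}\right) = 56802 \left(- \frac{8}{- \frac{5}{58}} + \frac{3}{- \frac{5}{19}}\right) = 56802 \left(\left(-8\right) \left(- \frac{58}{5}\right) + 3 \left(- \frac{19}{5}\right)\right) = 56802 \left(\frac{464}{5} - \frac{57}{5}\right) = 56802 \cdot \frac{407}{5} = \frac{23118414}{5}$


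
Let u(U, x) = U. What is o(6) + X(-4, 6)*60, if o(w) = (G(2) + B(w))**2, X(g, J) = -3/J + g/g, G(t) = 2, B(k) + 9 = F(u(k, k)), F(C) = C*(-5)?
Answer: 1399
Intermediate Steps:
F(C) = -5*C
B(k) = -9 - 5*k
X(g, J) = 1 - 3/J (X(g, J) = -3/J + 1 = 1 - 3/J)
o(w) = (-7 - 5*w)**2 (o(w) = (2 + (-9 - 5*w))**2 = (-7 - 5*w)**2)
o(6) + X(-4, 6)*60 = (7 + 5*6)**2 + ((-3 + 6)/6)*60 = (7 + 30)**2 + ((1/6)*3)*60 = 37**2 + (1/2)*60 = 1369 + 30 = 1399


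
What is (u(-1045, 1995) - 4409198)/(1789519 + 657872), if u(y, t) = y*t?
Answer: -6493973/2447391 ≈ -2.6534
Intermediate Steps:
u(y, t) = t*y
(u(-1045, 1995) - 4409198)/(1789519 + 657872) = (1995*(-1045) - 4409198)/(1789519 + 657872) = (-2084775 - 4409198)/2447391 = -6493973*1/2447391 = -6493973/2447391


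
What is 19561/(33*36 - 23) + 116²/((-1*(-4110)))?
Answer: 1921439/95763 ≈ 20.065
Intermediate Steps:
19561/(33*36 - 23) + 116²/((-1*(-4110))) = 19561/(1188 - 23) + 13456/4110 = 19561/1165 + 13456*(1/4110) = 19561*(1/1165) + 6728/2055 = 19561/1165 + 6728/2055 = 1921439/95763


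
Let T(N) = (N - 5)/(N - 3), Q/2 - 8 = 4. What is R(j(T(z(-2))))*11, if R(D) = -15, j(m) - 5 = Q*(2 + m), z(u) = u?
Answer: -165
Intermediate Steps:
Q = 24 (Q = 16 + 2*4 = 16 + 8 = 24)
T(N) = (-5 + N)/(-3 + N)
j(m) = 53 + 24*m (j(m) = 5 + 24*(2 + m) = 5 + (48 + 24*m) = 53 + 24*m)
R(j(T(z(-2))))*11 = -15*11 = -165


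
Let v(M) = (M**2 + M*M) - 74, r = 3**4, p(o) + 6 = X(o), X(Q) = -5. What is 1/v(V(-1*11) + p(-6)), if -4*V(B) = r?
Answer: 8/15033 ≈ 0.00053216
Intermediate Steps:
p(o) = -11 (p(o) = -6 - 5 = -11)
r = 81
V(B) = -81/4 (V(B) = -1/4*81 = -81/4)
v(M) = -74 + 2*M**2 (v(M) = (M**2 + M**2) - 74 = 2*M**2 - 74 = -74 + 2*M**2)
1/v(V(-1*11) + p(-6)) = 1/(-74 + 2*(-81/4 - 11)**2) = 1/(-74 + 2*(-125/4)**2) = 1/(-74 + 2*(15625/16)) = 1/(-74 + 15625/8) = 1/(15033/8) = 8/15033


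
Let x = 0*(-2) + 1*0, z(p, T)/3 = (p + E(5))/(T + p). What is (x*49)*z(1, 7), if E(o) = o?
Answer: 0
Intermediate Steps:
z(p, T) = 3*(5 + p)/(T + p) (z(p, T) = 3*((p + 5)/(T + p)) = 3*((5 + p)/(T + p)) = 3*(5 + p)/(T + p))
x = 0 (x = 0 + 0 = 0)
(x*49)*z(1, 7) = (0*49)*(3*(5 + 1)/(7 + 1)) = 0*(3*6/8) = 0*(3*(1/8)*6) = 0*(9/4) = 0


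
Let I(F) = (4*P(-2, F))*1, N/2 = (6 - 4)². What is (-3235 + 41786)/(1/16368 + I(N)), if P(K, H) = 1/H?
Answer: 631002768/8185 ≈ 77093.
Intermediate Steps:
N = 8 (N = 2*(6 - 4)² = 2*2² = 2*4 = 8)
I(F) = 4/F (I(F) = (4/F)*1 = 4/F)
(-3235 + 41786)/(1/16368 + I(N)) = (-3235 + 41786)/(1/16368 + 4/8) = 38551/(1/16368 + 4*(⅛)) = 38551/(1/16368 + ½) = 38551/(8185/16368) = 38551*(16368/8185) = 631002768/8185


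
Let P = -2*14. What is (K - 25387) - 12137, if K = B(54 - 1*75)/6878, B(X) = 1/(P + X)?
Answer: -12646413529/337022 ≈ -37524.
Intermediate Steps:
P = -28
B(X) = 1/(-28 + X)
K = -1/337022 (K = 1/((-28 + (54 - 1*75))*6878) = (1/6878)/(-28 + (54 - 75)) = (1/6878)/(-28 - 21) = (1/6878)/(-49) = -1/49*1/6878 = -1/337022 ≈ -2.9672e-6)
(K - 25387) - 12137 = (-1/337022 - 25387) - 12137 = -8555977515/337022 - 12137 = -12646413529/337022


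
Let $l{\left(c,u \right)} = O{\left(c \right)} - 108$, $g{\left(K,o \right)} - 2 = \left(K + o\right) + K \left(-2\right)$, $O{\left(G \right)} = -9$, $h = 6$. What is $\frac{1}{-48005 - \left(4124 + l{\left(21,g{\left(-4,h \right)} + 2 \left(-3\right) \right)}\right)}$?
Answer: $- \frac{1}{52012} \approx -1.9226 \cdot 10^{-5}$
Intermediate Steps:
$g{\left(K,o \right)} = 2 + o - K$ ($g{\left(K,o \right)} = 2 + \left(\left(K + o\right) + K \left(-2\right)\right) = 2 - \left(K - o\right) = 2 + o - K$)
$l{\left(c,u \right)} = -117$ ($l{\left(c,u \right)} = -9 - 108 = -117$)
$\frac{1}{-48005 - \left(4124 + l{\left(21,g{\left(-4,h \right)} + 2 \left(-3\right) \right)}\right)} = \frac{1}{-48005 - 4007} = \frac{1}{-52012} = - \frac{1}{52012}$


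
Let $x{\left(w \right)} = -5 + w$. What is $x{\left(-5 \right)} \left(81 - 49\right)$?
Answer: $-320$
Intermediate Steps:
$x{\left(-5 \right)} \left(81 - 49\right) = \left(-5 - 5\right) \left(81 - 49\right) = \left(-10\right) 32 = -320$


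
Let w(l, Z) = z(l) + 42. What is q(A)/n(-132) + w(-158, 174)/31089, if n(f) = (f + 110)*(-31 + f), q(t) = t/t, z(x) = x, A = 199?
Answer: -384887/111485154 ≈ -0.0034524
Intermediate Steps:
q(t) = 1
n(f) = (-31 + f)*(110 + f) (n(f) = (110 + f)*(-31 + f) = (-31 + f)*(110 + f))
w(l, Z) = 42 + l (w(l, Z) = l + 42 = 42 + l)
q(A)/n(-132) + w(-158, 174)/31089 = 1/(-3410 + (-132)² + 79*(-132)) + (42 - 158)/31089 = 1/(-3410 + 17424 - 10428) - 116*1/31089 = 1/3586 - 116/31089 = -384887/111485154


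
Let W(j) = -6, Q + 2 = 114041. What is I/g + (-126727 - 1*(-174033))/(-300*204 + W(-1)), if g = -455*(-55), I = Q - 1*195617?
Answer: -441206837/109405725 ≈ -4.0328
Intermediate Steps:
Q = 114039 (Q = -2 + 114041 = 114039)
I = -81578 (I = 114039 - 1*195617 = 114039 - 195617 = -81578)
g = 25025
I/g + (-126727 - 1*(-174033))/(-300*204 + W(-1)) = -81578/25025 + (-126727 - 1*(-174033))/(-300*204 - 6) = -81578*1/25025 + (-126727 + 174033)/(-61200 - 6) = -11654/3575 + 47306/(-61206) = -11654/3575 + 47306*(-1/61206) = -11654/3575 - 23653/30603 = -441206837/109405725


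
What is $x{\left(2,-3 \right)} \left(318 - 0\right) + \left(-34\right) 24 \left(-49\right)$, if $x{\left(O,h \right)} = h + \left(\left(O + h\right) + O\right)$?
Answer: $39348$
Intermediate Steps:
$x{\left(O,h \right)} = 2 O + 2 h$ ($x{\left(O,h \right)} = h + \left(h + 2 O\right) = 2 O + 2 h$)
$x{\left(2,-3 \right)} \left(318 - 0\right) + \left(-34\right) 24 \left(-49\right) = \left(2 \cdot 2 + 2 \left(-3\right)\right) \left(318 - 0\right) + \left(-34\right) 24 \left(-49\right) = \left(4 - 6\right) \left(318 + 0\right) - -39984 = \left(-2\right) 318 + 39984 = -636 + 39984 = 39348$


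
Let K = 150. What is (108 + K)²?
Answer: 66564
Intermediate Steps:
(108 + K)² = (108 + 150)² = 258² = 66564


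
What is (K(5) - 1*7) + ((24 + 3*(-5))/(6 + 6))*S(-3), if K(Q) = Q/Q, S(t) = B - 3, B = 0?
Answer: -33/4 ≈ -8.2500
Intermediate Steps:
S(t) = -3 (S(t) = 0 - 3 = -3)
K(Q) = 1
(K(5) - 1*7) + ((24 + 3*(-5))/(6 + 6))*S(-3) = (1 - 1*7) + ((24 + 3*(-5))/(6 + 6))*(-3) = (1 - 7) + ((24 - 15)/12)*(-3) = -6 + (9*(1/12))*(-3) = -6 + (¾)*(-3) = -6 - 9/4 = -33/4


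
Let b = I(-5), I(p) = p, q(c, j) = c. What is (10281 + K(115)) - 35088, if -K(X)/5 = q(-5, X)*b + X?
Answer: -25507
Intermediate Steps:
b = -5
K(X) = -125 - 5*X (K(X) = -5*(-5*(-5) + X) = -5*(25 + X) = -125 - 5*X)
(10281 + K(115)) - 35088 = (10281 + (-125 - 5*115)) - 35088 = (10281 + (-125 - 575)) - 35088 = (10281 - 700) - 35088 = 9581 - 35088 = -25507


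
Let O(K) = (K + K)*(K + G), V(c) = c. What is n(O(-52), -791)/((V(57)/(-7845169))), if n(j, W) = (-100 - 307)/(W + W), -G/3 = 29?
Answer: -3192983783/90174 ≈ -35409.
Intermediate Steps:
G = -87 (G = -3*29 = -87)
O(K) = 2*K*(-87 + K) (O(K) = (K + K)*(K - 87) = (2*K)*(-87 + K) = 2*K*(-87 + K))
n(j, W) = -407/(2*W) (n(j, W) = -407*1/(2*W) = -407/(2*W))
n(O(-52), -791)/((V(57)/(-7845169))) = (-407/2/(-791))/((57/(-7845169))) = (-407/2*(-1/791))/((57*(-1/7845169))) = 407/(1582*(-57/7845169)) = (407/1582)*(-7845169/57) = -3192983783/90174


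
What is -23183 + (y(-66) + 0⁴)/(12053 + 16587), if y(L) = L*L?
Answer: -165989191/7160 ≈ -23183.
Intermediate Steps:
y(L) = L²
-23183 + (y(-66) + 0⁴)/(12053 + 16587) = -23183 + ((-66)² + 0⁴)/(12053 + 16587) = -23183 + (4356 + 0)/28640 = -23183 + 4356*(1/28640) = -23183 + 1089/7160 = -165989191/7160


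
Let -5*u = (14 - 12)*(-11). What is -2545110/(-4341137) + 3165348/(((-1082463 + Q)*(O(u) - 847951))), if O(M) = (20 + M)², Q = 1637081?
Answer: 4983678421566523880/8500646079710331901 ≈ 0.58627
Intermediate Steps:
u = 22/5 (u = -(14 - 12)*(-11)/5 = -2*(-11)/5 = -⅕*(-22) = 22/5 ≈ 4.4000)
-2545110/(-4341137) + 3165348/(((-1082463 + Q)*(O(u) - 847951))) = -2545110/(-4341137) + 3165348/(((-1082463 + 1637081)*((20 + 22/5)² - 847951))) = -2545110*(-1/4341137) + 3165348/((554618*((122/5)² - 847951))) = 2545110/4341137 + 3165348/((554618*(14884/25 - 847951))) = 2545110/4341137 + 3165348/((554618*(-21183891/25))) = 2545110/4341137 + 3165348/(-11748967258638/25) = 2545110/4341137 + 3165348*(-25/11748967258638) = 2545110/4341137 - 13188950/1958161209773 = 4983678421566523880/8500646079710331901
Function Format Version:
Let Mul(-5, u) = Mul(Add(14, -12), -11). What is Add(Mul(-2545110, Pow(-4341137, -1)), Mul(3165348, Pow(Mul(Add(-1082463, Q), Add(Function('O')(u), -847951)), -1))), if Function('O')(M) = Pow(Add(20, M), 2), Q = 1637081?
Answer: Rational(4983678421566523880, 8500646079710331901) ≈ 0.58627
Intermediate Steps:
u = Rational(22, 5) (u = Mul(Rational(-1, 5), Mul(Add(14, -12), -11)) = Mul(Rational(-1, 5), Mul(2, -11)) = Mul(Rational(-1, 5), -22) = Rational(22, 5) ≈ 4.4000)
Add(Mul(-2545110, Pow(-4341137, -1)), Mul(3165348, Pow(Mul(Add(-1082463, Q), Add(Function('O')(u), -847951)), -1))) = Add(Mul(-2545110, Pow(-4341137, -1)), Mul(3165348, Pow(Mul(Add(-1082463, 1637081), Add(Pow(Add(20, Rational(22, 5)), 2), -847951)), -1))) = Add(Mul(-2545110, Rational(-1, 4341137)), Mul(3165348, Pow(Mul(554618, Add(Pow(Rational(122, 5), 2), -847951)), -1))) = Add(Rational(2545110, 4341137), Mul(3165348, Pow(Mul(554618, Add(Rational(14884, 25), -847951)), -1))) = Add(Rational(2545110, 4341137), Mul(3165348, Pow(Mul(554618, Rational(-21183891, 25)), -1))) = Add(Rational(2545110, 4341137), Mul(3165348, Pow(Rational(-11748967258638, 25), -1))) = Add(Rational(2545110, 4341137), Mul(3165348, Rational(-25, 11748967258638))) = Add(Rational(2545110, 4341137), Rational(-13188950, 1958161209773)) = Rational(4983678421566523880, 8500646079710331901)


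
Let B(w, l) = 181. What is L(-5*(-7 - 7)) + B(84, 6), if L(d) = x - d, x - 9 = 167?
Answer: 287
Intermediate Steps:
x = 176 (x = 9 + 167 = 176)
L(d) = 176 - d
L(-5*(-7 - 7)) + B(84, 6) = (176 - (-5)*(-7 - 7)) + 181 = (176 - (-5)*(-14)) + 181 = (176 - 1*70) + 181 = (176 - 70) + 181 = 106 + 181 = 287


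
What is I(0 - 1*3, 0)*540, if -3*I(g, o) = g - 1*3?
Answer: 1080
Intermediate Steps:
I(g, o) = 1 - g/3 (I(g, o) = -(g - 1*3)/3 = -(g - 3)/3 = -(-3 + g)/3 = 1 - g/3)
I(0 - 1*3, 0)*540 = (1 - (0 - 1*3)/3)*540 = (1 - (0 - 3)/3)*540 = (1 - 1/3*(-3))*540 = (1 + 1)*540 = 2*540 = 1080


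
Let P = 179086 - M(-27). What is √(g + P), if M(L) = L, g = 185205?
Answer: √364318 ≈ 603.59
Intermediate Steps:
P = 179113 (P = 179086 - 1*(-27) = 179086 + 27 = 179113)
√(g + P) = √(185205 + 179113) = √364318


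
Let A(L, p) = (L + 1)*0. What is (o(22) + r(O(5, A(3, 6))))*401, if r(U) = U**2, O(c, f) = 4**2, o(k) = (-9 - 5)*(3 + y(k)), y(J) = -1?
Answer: 91428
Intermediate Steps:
A(L, p) = 0 (A(L, p) = (1 + L)*0 = 0)
o(k) = -28 (o(k) = (-9 - 5)*(3 - 1) = -14*2 = -28)
O(c, f) = 16
(o(22) + r(O(5, A(3, 6))))*401 = (-28 + 16**2)*401 = (-28 + 256)*401 = 228*401 = 91428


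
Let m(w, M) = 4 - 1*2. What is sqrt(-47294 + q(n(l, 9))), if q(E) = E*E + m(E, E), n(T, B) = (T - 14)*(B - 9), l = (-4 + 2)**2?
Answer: 2*I*sqrt(11823) ≈ 217.47*I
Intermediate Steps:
l = 4 (l = (-2)**2 = 4)
m(w, M) = 2 (m(w, M) = 4 - 2 = 2)
n(T, B) = (-14 + T)*(-9 + B)
q(E) = 2 + E**2 (q(E) = E*E + 2 = E**2 + 2 = 2 + E**2)
sqrt(-47294 + q(n(l, 9))) = sqrt(-47294 + (2 + (126 - 14*9 - 9*4 + 9*4)**2)) = sqrt(-47294 + (2 + (126 - 126 - 36 + 36)**2)) = sqrt(-47294 + (2 + 0**2)) = sqrt(-47294 + (2 + 0)) = sqrt(-47294 + 2) = sqrt(-47292) = 2*I*sqrt(11823)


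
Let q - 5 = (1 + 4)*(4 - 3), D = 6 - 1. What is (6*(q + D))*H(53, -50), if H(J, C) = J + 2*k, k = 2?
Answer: 5130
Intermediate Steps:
D = 5
q = 10 (q = 5 + (1 + 4)*(4 - 3) = 5 + 5*1 = 5 + 5 = 10)
H(J, C) = 4 + J (H(J, C) = J + 2*2 = J + 4 = 4 + J)
(6*(q + D))*H(53, -50) = (6*(10 + 5))*(4 + 53) = (6*15)*57 = 90*57 = 5130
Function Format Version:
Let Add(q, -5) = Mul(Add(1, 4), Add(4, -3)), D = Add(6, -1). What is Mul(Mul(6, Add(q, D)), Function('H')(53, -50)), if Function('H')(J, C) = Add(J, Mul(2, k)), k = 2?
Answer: 5130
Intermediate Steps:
D = 5
q = 10 (q = Add(5, Mul(Add(1, 4), Add(4, -3))) = Add(5, Mul(5, 1)) = Add(5, 5) = 10)
Function('H')(J, C) = Add(4, J) (Function('H')(J, C) = Add(J, Mul(2, 2)) = Add(J, 4) = Add(4, J))
Mul(Mul(6, Add(q, D)), Function('H')(53, -50)) = Mul(Mul(6, Add(10, 5)), Add(4, 53)) = Mul(Mul(6, 15), 57) = Mul(90, 57) = 5130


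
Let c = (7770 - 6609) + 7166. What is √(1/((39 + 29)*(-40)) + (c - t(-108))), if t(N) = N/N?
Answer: √3849942230/680 ≈ 91.247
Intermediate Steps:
c = 8327 (c = 1161 + 7166 = 8327)
t(N) = 1
√(1/((39 + 29)*(-40)) + (c - t(-108))) = √(1/((39 + 29)*(-40)) + (8327 - 1*1)) = √(1/(68*(-40)) + (8327 - 1)) = √(1/(-2720) + 8326) = √(-1/2720 + 8326) = √(22646719/2720) = √3849942230/680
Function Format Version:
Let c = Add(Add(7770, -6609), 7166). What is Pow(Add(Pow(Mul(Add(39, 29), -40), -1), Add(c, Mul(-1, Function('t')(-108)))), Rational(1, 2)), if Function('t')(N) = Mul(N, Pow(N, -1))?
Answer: Mul(Rational(1, 680), Pow(3849942230, Rational(1, 2))) ≈ 91.247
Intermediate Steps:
c = 8327 (c = Add(1161, 7166) = 8327)
Function('t')(N) = 1
Pow(Add(Pow(Mul(Add(39, 29), -40), -1), Add(c, Mul(-1, Function('t')(-108)))), Rational(1, 2)) = Pow(Add(Pow(Mul(Add(39, 29), -40), -1), Add(8327, Mul(-1, 1))), Rational(1, 2)) = Pow(Add(Pow(Mul(68, -40), -1), Add(8327, -1)), Rational(1, 2)) = Pow(Add(Pow(-2720, -1), 8326), Rational(1, 2)) = Pow(Add(Rational(-1, 2720), 8326), Rational(1, 2)) = Pow(Rational(22646719, 2720), Rational(1, 2)) = Mul(Rational(1, 680), Pow(3849942230, Rational(1, 2)))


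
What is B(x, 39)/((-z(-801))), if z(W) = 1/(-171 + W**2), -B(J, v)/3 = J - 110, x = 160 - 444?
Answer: -758170260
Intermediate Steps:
x = -284
B(J, v) = 330 - 3*J (B(J, v) = -3*(J - 110) = -3*(-110 + J) = 330 - 3*J)
B(x, 39)/((-z(-801))) = (330 - 3*(-284))/((-1/(-171 + (-801)**2))) = (330 + 852)/((-1/(-171 + 641601))) = 1182/((-1/641430)) = 1182/((-1*1/641430)) = 1182/(-1/641430) = 1182*(-641430) = -758170260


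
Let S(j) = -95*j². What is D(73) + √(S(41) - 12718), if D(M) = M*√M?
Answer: 73*√73 + 3*I*√19157 ≈ 623.71 + 415.23*I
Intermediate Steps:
D(M) = M^(3/2)
D(73) + √(S(41) - 12718) = 73^(3/2) + √(-95*41² - 12718) = 73*√73 + √(-95*1681 - 12718) = 73*√73 + √(-159695 - 12718) = 73*√73 + √(-172413) = 73*√73 + 3*I*√19157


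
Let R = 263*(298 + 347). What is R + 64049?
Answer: 233684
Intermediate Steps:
R = 169635 (R = 263*645 = 169635)
R + 64049 = 169635 + 64049 = 233684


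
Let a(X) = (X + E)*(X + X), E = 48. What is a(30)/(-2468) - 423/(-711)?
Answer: -63431/48743 ≈ -1.3013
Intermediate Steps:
a(X) = 2*X*(48 + X) (a(X) = (X + 48)*(X + X) = (48 + X)*(2*X) = 2*X*(48 + X))
a(30)/(-2468) - 423/(-711) = (2*30*(48 + 30))/(-2468) - 423/(-711) = (2*30*78)*(-1/2468) - 423*(-1/711) = 4680*(-1/2468) + 47/79 = -1170/617 + 47/79 = -63431/48743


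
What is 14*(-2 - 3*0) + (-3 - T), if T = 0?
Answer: -31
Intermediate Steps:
14*(-2 - 3*0) + (-3 - T) = 14*(-2 - 3*0) + (-3 - 1*0) = 14*(-2 + 0) + (-3 + 0) = 14*(-2) - 3 = -28 - 3 = -31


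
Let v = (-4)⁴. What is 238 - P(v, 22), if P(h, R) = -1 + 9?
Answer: 230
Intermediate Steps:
v = 256
P(h, R) = 8
238 - P(v, 22) = 238 - 1*8 = 238 - 8 = 230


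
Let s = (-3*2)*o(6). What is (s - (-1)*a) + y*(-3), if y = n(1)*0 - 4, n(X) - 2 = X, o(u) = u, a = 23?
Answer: -1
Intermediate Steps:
s = -36 (s = -3*2*6 = -6*6 = -36)
n(X) = 2 + X
y = -4 (y = (2 + 1)*0 - 4 = 3*0 - 4 = 0 - 4 = -4)
(s - (-1)*a) + y*(-3) = (-36 - (-1)*23) - 4*(-3) = (-36 - 1*(-23)) + 12 = (-36 + 23) + 12 = -13 + 12 = -1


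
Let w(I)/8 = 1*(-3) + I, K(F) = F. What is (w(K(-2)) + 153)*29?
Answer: 3277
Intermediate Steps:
w(I) = -24 + 8*I (w(I) = 8*(1*(-3) + I) = 8*(-3 + I) = -24 + 8*I)
(w(K(-2)) + 153)*29 = ((-24 + 8*(-2)) + 153)*29 = ((-24 - 16) + 153)*29 = (-40 + 153)*29 = 113*29 = 3277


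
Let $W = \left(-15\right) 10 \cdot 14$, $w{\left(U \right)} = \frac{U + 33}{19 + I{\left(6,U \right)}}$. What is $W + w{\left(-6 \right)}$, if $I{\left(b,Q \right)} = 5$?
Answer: $- \frac{16791}{8} \approx -2098.9$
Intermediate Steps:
$w{\left(U \right)} = \frac{11}{8} + \frac{U}{24}$ ($w{\left(U \right)} = \frac{U + 33}{19 + 5} = \frac{33 + U}{24} = \left(33 + U\right) \frac{1}{24} = \frac{11}{8} + \frac{U}{24}$)
$W = -2100$ ($W = \left(-150\right) 14 = -2100$)
$W + w{\left(-6 \right)} = -2100 + \left(\frac{11}{8} + \frac{1}{24} \left(-6\right)\right) = -2100 + \left(\frac{11}{8} - \frac{1}{4}\right) = -2100 + \frac{9}{8} = - \frac{16791}{8}$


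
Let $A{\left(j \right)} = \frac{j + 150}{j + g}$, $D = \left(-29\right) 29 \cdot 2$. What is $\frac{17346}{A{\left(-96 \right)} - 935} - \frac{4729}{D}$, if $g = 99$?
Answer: $- \frac{3548497}{220342} \approx -16.104$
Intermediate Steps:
$D = -1682$ ($D = \left(-841\right) 2 = -1682$)
$A{\left(j \right)} = \frac{150 + j}{99 + j}$ ($A{\left(j \right)} = \frac{j + 150}{j + 99} = \frac{150 + j}{99 + j}$)
$\frac{17346}{A{\left(-96 \right)} - 935} - \frac{4729}{D} = \frac{17346}{\frac{150 - 96}{99 - 96} - 935} - \frac{4729}{-1682} = \frac{17346}{\frac{1}{3} \cdot 54 - 935} - - \frac{4729}{1682} = \frac{17346}{\frac{1}{3} \cdot 54 - 935} + \frac{4729}{1682} = \frac{17346}{18 - 935} + \frac{4729}{1682} = \frac{17346}{-917} + \frac{4729}{1682} = 17346 \left(- \frac{1}{917}\right) + \frac{4729}{1682} = - \frac{2478}{131} + \frac{4729}{1682} = - \frac{3548497}{220342}$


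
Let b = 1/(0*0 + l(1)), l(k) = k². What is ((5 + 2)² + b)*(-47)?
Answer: -2350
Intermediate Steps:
b = 1 (b = 1/(0*0 + 1²) = 1/(0 + 1) = 1/1 = 1)
((5 + 2)² + b)*(-47) = ((5 + 2)² + 1)*(-47) = (7² + 1)*(-47) = (49 + 1)*(-47) = 50*(-47) = -2350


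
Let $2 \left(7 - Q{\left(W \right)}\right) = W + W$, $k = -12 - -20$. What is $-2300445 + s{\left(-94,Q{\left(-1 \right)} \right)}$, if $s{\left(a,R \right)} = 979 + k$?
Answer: $-2299458$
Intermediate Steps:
$k = 8$ ($k = -12 + 20 = 8$)
$Q{\left(W \right)} = 7 - W$ ($Q{\left(W \right)} = 7 - \frac{W + W}{2} = 7 - \frac{2 W}{2} = 7 - W$)
$s{\left(a,R \right)} = 987$ ($s{\left(a,R \right)} = 979 + 8 = 987$)
$-2300445 + s{\left(-94,Q{\left(-1 \right)} \right)} = -2300445 + 987 = -2299458$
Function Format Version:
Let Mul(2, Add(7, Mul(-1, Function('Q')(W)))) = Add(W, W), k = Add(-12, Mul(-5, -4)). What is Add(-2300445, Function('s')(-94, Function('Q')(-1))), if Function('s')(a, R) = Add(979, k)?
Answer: -2299458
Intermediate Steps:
k = 8 (k = Add(-12, 20) = 8)
Function('Q')(W) = Add(7, Mul(-1, W)) (Function('Q')(W) = Add(7, Mul(Rational(-1, 2), Add(W, W))) = Add(7, Mul(Rational(-1, 2), Mul(2, W))) = Add(7, Mul(-1, W)))
Function('s')(a, R) = 987 (Function('s')(a, R) = Add(979, 8) = 987)
Add(-2300445, Function('s')(-94, Function('Q')(-1))) = Add(-2300445, 987) = -2299458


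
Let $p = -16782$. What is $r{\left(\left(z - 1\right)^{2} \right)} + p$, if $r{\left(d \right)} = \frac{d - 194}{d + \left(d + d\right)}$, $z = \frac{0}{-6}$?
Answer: $- \frac{50539}{3} \approx -16846.0$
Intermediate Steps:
$z = 0$ ($z = 0 \left(- \frac{1}{6}\right) = 0$)
$r{\left(d \right)} = \frac{-194 + d}{3 d}$ ($r{\left(d \right)} = \frac{-194 + d}{d + 2 d} = \frac{-194 + d}{3 d}$)
$r{\left(\left(z - 1\right)^{2} \right)} + p = \frac{-194 + \left(0 - 1\right)^{2}}{3 \left(0 - 1\right)^{2}} - 16782 = \frac{-194 + \left(-1\right)^{2}}{3 \left(-1\right)^{2}} - 16782 = \frac{-194 + 1}{3 \cdot 1} - 16782 = \frac{1}{3} \cdot 1 \left(-193\right) - 16782 = - \frac{193}{3} - 16782 = - \frac{50539}{3}$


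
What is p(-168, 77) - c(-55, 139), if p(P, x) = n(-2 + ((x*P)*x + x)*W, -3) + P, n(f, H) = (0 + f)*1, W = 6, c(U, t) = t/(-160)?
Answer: -956182261/160 ≈ -5.9761e+6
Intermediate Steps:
c(U, t) = -t/160 (c(U, t) = t*(-1/160) = -t/160)
n(f, H) = f (n(f, H) = f*1 = f)
p(P, x) = -2 + P + 6*x + 6*P*x² (p(P, x) = (-2 + ((x*P)*x + x)*6) + P = (-2 + ((P*x)*x + x)*6) + P = (-2 + (P*x² + x)*6) + P = (-2 + (x + P*x²)*6) + P = (-2 + (6*x + 6*P*x²)) + P = (-2 + 6*x + 6*P*x²) + P = -2 + P + 6*x + 6*P*x²)
p(-168, 77) - c(-55, 139) = (-2 - 168 + 6*77 + 6*(-168)*77²) - (-1)*139/160 = (-2 - 168 + 462 + 6*(-168)*5929) - 1*(-139/160) = (-2 - 168 + 462 - 5976432) + 139/160 = -5976140 + 139/160 = -956182261/160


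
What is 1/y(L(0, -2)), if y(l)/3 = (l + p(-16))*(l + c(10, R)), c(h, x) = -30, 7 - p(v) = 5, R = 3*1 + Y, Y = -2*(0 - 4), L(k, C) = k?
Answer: -1/180 ≈ -0.0055556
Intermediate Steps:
Y = 8 (Y = -2*(-4) = 8)
R = 11 (R = 3*1 + 8 = 3 + 8 = 11)
p(v) = 2 (p(v) = 7 - 1*5 = 7 - 5 = 2)
y(l) = 3*(-30 + l)*(2 + l) (y(l) = 3*((l + 2)*(l - 30)) = 3*((2 + l)*(-30 + l)) = 3*((-30 + l)*(2 + l)) = 3*(-30 + l)*(2 + l))
1/y(L(0, -2)) = 1/(-180 - 84*0 + 3*0**2) = 1/(-180 + 0 + 3*0) = 1/(-180 + 0 + 0) = 1/(-180) = -1/180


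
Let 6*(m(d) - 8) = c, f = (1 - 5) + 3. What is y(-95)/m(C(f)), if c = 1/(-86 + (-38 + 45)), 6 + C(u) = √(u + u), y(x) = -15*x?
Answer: 675450/3791 ≈ 178.17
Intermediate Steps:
f = -1 (f = -4 + 3 = -1)
C(u) = -6 + √2*√u (C(u) = -6 + √(u + u) = -6 + √(2*u) = -6 + √2*√u)
c = -1/79 (c = 1/(-86 + 7) = 1/(-79) = -1/79 ≈ -0.012658)
m(d) = 3791/474 (m(d) = 8 + (⅙)*(-1/79) = 8 - 1/474 = 3791/474)
y(-95)/m(C(f)) = (-15*(-95))/(3791/474) = 1425*(474/3791) = 675450/3791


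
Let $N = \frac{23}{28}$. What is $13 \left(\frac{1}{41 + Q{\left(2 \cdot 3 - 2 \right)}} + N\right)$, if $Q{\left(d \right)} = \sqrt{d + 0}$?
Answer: $\frac{13221}{1204} \approx 10.981$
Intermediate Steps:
$Q{\left(d \right)} = \sqrt{d}$
$N = \frac{23}{28}$ ($N = 23 \cdot \frac{1}{28} = \frac{23}{28} \approx 0.82143$)
$13 \left(\frac{1}{41 + Q{\left(2 \cdot 3 - 2 \right)}} + N\right) = 13 \left(\frac{1}{41 + \sqrt{2 \cdot 3 - 2}} + \frac{23}{28}\right) = 13 \left(\frac{1}{41 + \sqrt{6 - 2}} + \frac{23}{28}\right) = 13 \left(\frac{1}{41 + \sqrt{4}} + \frac{23}{28}\right) = 13 \left(\frac{1}{41 + 2} + \frac{23}{28}\right) = 13 \left(\frac{1}{43} + \frac{23}{28}\right) = 13 \cdot \frac{1017}{1204} = \frac{13221}{1204}$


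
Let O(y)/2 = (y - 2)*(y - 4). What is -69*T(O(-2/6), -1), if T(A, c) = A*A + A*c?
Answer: -724178/27 ≈ -26821.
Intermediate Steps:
O(y) = 2*(-4 + y)*(-2 + y) (O(y) = 2*((y - 2)*(y - 4)) = 2*((-2 + y)*(-4 + y)) = 2*((-4 + y)*(-2 + y)) = 2*(-4 + y)*(-2 + y))
T(A, c) = A**2 + A*c
-69*T(O(-2/6), -1) = -69*(16 - (-24)/6 + 2*(-2/6)**2)*((16 - (-24)/6 + 2*(-2/6)**2) - 1) = -69*(16 - (-24)/6 + 2*(-2*1/6)**2)*((16 - (-24)/6 + 2*(-2*1/6)**2) - 1) = -69*(16 - 12*(-1/3) + 2*(-1/3)**2)*((16 - 12*(-1/3) + 2*(-1/3)**2) - 1) = -69*(16 + 4 + 2*(1/9))*((16 + 4 + 2*(1/9)) - 1) = -69*(16 + 4 + 2/9)*((16 + 4 + 2/9) - 1) = -4186*(182/9 - 1)/3 = -4186*173/(3*9) = -69*31486/81 = -724178/27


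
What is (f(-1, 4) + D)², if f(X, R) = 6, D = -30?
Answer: 576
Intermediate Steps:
(f(-1, 4) + D)² = (6 - 30)² = (-24)² = 576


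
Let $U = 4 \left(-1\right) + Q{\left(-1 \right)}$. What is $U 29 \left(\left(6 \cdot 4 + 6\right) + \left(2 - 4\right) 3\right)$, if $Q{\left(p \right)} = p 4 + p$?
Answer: $-6264$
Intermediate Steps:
$Q{\left(p \right)} = 5 p$ ($Q{\left(p \right)} = 4 p + p = 5 p$)
$U = -9$ ($U = 4 \left(-1\right) + 5 \left(-1\right) = -4 - 5 = -9$)
$U 29 \left(\left(6 \cdot 4 + 6\right) + \left(2 - 4\right) 3\right) = \left(-9\right) 29 \left(\left(6 \cdot 4 + 6\right) + \left(2 - 4\right) 3\right) = - 261 \left(\left(24 + 6\right) - 6\right) = - 261 \left(30 - 6\right) = \left(-261\right) 24 = -6264$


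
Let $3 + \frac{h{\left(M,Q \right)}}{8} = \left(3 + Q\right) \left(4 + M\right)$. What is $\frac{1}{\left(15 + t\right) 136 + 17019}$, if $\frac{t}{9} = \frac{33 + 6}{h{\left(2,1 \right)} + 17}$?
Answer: $\frac{185}{3573651} \approx 5.1768 \cdot 10^{-5}$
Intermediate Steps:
$h{\left(M,Q \right)} = -24 + 8 \left(3 + Q\right) \left(4 + M\right)$
$t = \frac{351}{185}$ ($t = 9 \frac{33 + 6}{\left(72 + 24 \cdot 2 + 32 \cdot 1 + 8 \cdot 2 \cdot 1\right) + 17} = 9 \frac{39}{\left(72 + 48 + 32 + 16\right) + 17} = 9 \frac{39}{168 + 17} = 9 \cdot \frac{39}{185} = \frac{351}{185} \approx 1.8973$)
$\frac{1}{\left(15 + t\right) 136 + 17019} = \frac{1}{\left(15 + \frac{351}{185}\right) 136 + 17019} = \frac{1}{\frac{3126}{185} \cdot 136 + 17019} = \frac{1}{\frac{425136}{185} + 17019} = \frac{1}{\frac{3573651}{185}} = \frac{185}{3573651}$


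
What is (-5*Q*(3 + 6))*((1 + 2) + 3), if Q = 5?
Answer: -1350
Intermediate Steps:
(-5*Q*(3 + 6))*((1 + 2) + 3) = (-25*(3 + 6))*((1 + 2) + 3) = (-25*9)*(3 + 3) = -5*45*6 = -225*6 = -1350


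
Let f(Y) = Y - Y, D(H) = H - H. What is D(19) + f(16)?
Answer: 0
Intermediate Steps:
D(H) = 0
f(Y) = 0
D(19) + f(16) = 0 + 0 = 0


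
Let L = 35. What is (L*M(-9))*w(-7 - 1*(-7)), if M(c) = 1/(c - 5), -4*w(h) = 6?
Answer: 15/4 ≈ 3.7500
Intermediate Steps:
w(h) = -3/2 (w(h) = -¼*6 = -3/2)
M(c) = 1/(-5 + c)
(L*M(-9))*w(-7 - 1*(-7)) = (35/(-5 - 9))*(-3/2) = (35/(-14))*(-3/2) = (35*(-1/14))*(-3/2) = -5/2*(-3/2) = 15/4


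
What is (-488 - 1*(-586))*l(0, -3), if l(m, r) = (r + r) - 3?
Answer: -882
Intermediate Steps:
l(m, r) = -3 + 2*r (l(m, r) = 2*r - 3 = -3 + 2*r)
(-488 - 1*(-586))*l(0, -3) = (-488 - 1*(-586))*(-3 + 2*(-3)) = (-488 + 586)*(-3 - 6) = 98*(-9) = -882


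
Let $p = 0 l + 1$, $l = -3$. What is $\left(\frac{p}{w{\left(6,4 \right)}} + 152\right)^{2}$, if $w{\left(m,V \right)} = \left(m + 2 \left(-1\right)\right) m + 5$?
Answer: $\frac{19439281}{841} \approx 23114.0$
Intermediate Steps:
$w{\left(m,V \right)} = 5 + m \left(-2 + m\right)$ ($w{\left(m,V \right)} = \left(m - 2\right) m + 5 = \left(-2 + m\right) m + 5 = m \left(-2 + m\right) + 5 = 5 + m \left(-2 + m\right)$)
$p = 1$ ($p = 0 \left(-3\right) + 1 = 0 + 1 = 1$)
$\left(\frac{p}{w{\left(6,4 \right)}} + 152\right)^{2} = \left(1 \frac{1}{5 + 6^{2} - 12} + 152\right)^{2} = \left(1 \frac{1}{5 + 36 - 12} + 152\right)^{2} = \left(1 \cdot \frac{1}{29} + 152\right)^{2} = \left(\frac{1}{29} + 152\right)^{2} = \left(\frac{4409}{29}\right)^{2} = \frac{19439281}{841}$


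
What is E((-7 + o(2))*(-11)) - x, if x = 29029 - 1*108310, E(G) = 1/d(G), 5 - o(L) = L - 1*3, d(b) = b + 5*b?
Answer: 5232547/66 ≈ 79281.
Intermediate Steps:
d(b) = 6*b
o(L) = 8 - L (o(L) = 5 - (L - 1*3) = 5 - (L - 3) = 5 - (-3 + L) = 5 + (3 - L) = 8 - L)
E(G) = 1/(6*G)
x = -79281 (x = 29029 - 108310 = -79281)
E((-7 + o(2))*(-11)) - x = 1/(6*(((-7 + (8 - 1*2))*(-11)))) - 1*(-79281) = 1/(6*(((-7 + (8 - 2))*(-11)))) + 79281 = 1/(6*(((-7 + 6)*(-11)))) + 79281 = 1/(6*((-1*(-11)))) + 79281 = (⅙)/11 + 79281 = (⅙)*(1/11) + 79281 = 1/66 + 79281 = 5232547/66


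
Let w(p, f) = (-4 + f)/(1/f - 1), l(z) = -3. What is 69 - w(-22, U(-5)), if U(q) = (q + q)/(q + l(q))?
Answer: 221/4 ≈ 55.250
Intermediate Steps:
U(q) = 2*q/(-3 + q) (U(q) = (q + q)/(q - 3) = (2*q)/(-3 + q) = 2*q/(-3 + q))
w(p, f) = (-4 + f)/(-1 + 1/f)
69 - w(-22, U(-5)) = 69 - 2*(-5)/(-3 - 5)*(4 - 2*(-5)/(-3 - 5))/(-1 + 2*(-5)/(-3 - 5)) = 69 - 2*(-5)/(-8)*(4 - 2*(-5)/(-8))/(-1 + 2*(-5)/(-8)) = 69 - 2*(-5)*(-⅛)*(4 - 2*(-5)*(-1)/8)/(-1 + 2*(-5)*(-⅛)) = 69 - 5*(4 - 1*5/4)/(4*(-1 + 5/4)) = 69 - 5*(4 - 5/4)/(4*¼) = 69 - 5*4*11/(4*4) = 69 - 1*55/4 = 69 - 55/4 = 221/4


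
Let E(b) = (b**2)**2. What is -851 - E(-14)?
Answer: -39267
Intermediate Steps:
E(b) = b**4
-851 - E(-14) = -851 - 1*(-14)**4 = -851 - 1*38416 = -851 - 38416 = -39267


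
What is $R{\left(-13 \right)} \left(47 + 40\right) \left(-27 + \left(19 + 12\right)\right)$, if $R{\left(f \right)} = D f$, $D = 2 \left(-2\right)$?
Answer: $18096$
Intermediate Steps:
$D = -4$
$R{\left(f \right)} = - 4 f$
$R{\left(-13 \right)} \left(47 + 40\right) \left(-27 + \left(19 + 12\right)\right) = \left(-4\right) \left(-13\right) \left(47 + 40\right) \left(-27 + \left(19 + 12\right)\right) = 52 \cdot 87 \left(-27 + 31\right) = 52 \cdot 87 \cdot 4 = 52 \cdot 348 = 18096$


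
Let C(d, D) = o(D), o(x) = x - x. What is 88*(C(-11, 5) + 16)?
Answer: 1408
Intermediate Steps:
o(x) = 0
C(d, D) = 0
88*(C(-11, 5) + 16) = 88*(0 + 16) = 88*16 = 1408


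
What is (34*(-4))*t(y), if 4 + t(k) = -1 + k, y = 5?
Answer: 0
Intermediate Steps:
t(k) = -5 + k (t(k) = -4 + (-1 + k) = -5 + k)
(34*(-4))*t(y) = (34*(-4))*(-5 + 5) = -136*0 = 0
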